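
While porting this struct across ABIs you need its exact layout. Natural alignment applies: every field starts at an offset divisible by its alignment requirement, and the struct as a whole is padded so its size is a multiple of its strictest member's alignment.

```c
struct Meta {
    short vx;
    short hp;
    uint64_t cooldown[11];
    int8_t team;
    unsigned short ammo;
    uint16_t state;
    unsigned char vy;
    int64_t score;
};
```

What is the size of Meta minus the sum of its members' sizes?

vx at 0 (size 2, align 2) → ends 2
hp at 2 (size 2, align 2) → ends 4
pad 4 to align 8 for cooldown
cooldown at 8 (size 88, align 8) → ends 96
team at 96 (size 1, align 1) → ends 97
pad 1 to align 2 for ammo
ammo at 98 (size 2, align 2) → ends 100
state at 100 (size 2, align 2) → ends 102
vy at 102 (size 1, align 1) → ends 103
pad 1 to align 8 for score
score at 104 (size 8, align 8) → ends 112
total 112 bytes, alignment 8
data bytes 106, size 112 → padding 6

6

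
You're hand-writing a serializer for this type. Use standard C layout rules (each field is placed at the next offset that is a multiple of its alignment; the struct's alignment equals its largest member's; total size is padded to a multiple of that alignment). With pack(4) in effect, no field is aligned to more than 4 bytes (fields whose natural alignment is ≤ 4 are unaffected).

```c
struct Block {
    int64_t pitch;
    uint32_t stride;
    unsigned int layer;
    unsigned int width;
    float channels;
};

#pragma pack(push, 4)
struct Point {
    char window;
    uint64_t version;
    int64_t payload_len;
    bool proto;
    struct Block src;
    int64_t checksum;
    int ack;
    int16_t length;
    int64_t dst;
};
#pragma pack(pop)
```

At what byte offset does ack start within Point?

56

Block: pitch at 0 (size 8, align 8) → ends 8; stride at 8 (size 4, align 4) → ends 12; layer at 12 (size 4, align 4) → ends 16; width at 16 (size 4, align 4) → ends 20; channels at 20 (size 4, align 4) → ends 24; total 24 bytes, alignment 8
window at 0 (size 1, align 1) → ends 1
pad 3 to align 4 for version
version at 4 (size 8, align 4) → ends 12
payload_len at 12 (size 8, align 4) → ends 20
proto at 20 (size 1, align 1) → ends 21
pad 3 to align 4 for src
src at 24 (size 24, align 4) → ends 48
checksum at 48 (size 8, align 4) → ends 56
ack at 56 (size 4, align 4) → ends 60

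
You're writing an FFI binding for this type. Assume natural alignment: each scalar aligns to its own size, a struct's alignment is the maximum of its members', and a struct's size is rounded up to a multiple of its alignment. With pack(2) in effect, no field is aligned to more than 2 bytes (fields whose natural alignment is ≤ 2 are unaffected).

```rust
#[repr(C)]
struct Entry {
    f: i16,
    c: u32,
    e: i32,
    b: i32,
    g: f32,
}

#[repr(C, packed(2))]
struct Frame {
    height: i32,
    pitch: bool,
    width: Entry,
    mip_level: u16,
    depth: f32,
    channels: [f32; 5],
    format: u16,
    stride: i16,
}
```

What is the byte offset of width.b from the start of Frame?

18

Entry: f at 0 (size 2, align 2) → ends 2; pad 2 to align 4 for c; c at 4 (size 4, align 4) → ends 8; e at 8 (size 4, align 4) → ends 12; b at 12 (size 4, align 4) → ends 16; g at 16 (size 4, align 4) → ends 20; total 20 bytes, alignment 4
height at 0 (size 4, align 2) → ends 4
pitch at 4 (size 1, align 1) → ends 5
pad 1 to align 2 for width
width at 6 (size 20, align 2) → ends 26
within Entry: b at 12
6 + 12 = 18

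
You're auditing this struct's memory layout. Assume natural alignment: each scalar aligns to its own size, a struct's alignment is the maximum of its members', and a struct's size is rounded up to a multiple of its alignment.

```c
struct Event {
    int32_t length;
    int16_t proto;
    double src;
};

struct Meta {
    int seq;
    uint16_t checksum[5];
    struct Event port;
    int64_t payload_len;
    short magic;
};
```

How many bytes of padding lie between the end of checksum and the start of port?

2

Event: 0..4  length  (4B, 4-aligned); 4..6  proto  (2B, 2-aligned); 6..8  -- padding (2B); 8..16  src  (8B, 8-aligned); sizeof = 16, alignof = 8
0..4  seq  (4B, 4-aligned)
4..14  checksum  (10B, 2-aligned)
14..16  -- padding (2B)
16..32  port  (16B, 8-aligned)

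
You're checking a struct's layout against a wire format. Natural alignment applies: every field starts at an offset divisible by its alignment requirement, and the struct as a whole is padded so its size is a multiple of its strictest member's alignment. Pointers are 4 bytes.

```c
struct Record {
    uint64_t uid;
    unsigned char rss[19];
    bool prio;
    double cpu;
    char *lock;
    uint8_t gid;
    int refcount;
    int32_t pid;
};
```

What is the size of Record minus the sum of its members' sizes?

0..8  uid  (8B, 8-aligned)
8..27  rss  (19B, 1-aligned)
27..28  prio  (1B, 1-aligned)
28..32  -- padding (4B)
32..40  cpu  (8B, 8-aligned)
40..44  lock  (4B, 4-aligned)
44..45  gid  (1B, 1-aligned)
45..48  -- padding (3B)
48..52  refcount  (4B, 4-aligned)
52..56  pid  (4B, 4-aligned)
sizeof = 56, alignof = 8
data bytes 49, size 56 → padding 7

7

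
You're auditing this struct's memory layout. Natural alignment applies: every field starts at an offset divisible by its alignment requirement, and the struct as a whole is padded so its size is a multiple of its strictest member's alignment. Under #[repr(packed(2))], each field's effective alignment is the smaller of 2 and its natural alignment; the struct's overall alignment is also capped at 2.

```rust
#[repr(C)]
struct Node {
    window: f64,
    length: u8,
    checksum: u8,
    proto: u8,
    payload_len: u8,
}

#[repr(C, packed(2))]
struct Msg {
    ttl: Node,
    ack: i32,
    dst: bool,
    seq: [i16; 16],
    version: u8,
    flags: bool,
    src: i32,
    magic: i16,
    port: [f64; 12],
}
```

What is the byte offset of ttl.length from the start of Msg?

Node: @0: window [8B, align 8] → 8; @8: length [1B, align 1] → 9; @9: checksum [1B, align 1] → 10; @10: proto [1B, align 1] → 11; @11: payload_len [1B, align 1] → 12; +4 tail pad (align 8); size 16, align 8
@0: ttl [16B, align 2] → 16
within Node: length at 8
0 + 8 = 8

8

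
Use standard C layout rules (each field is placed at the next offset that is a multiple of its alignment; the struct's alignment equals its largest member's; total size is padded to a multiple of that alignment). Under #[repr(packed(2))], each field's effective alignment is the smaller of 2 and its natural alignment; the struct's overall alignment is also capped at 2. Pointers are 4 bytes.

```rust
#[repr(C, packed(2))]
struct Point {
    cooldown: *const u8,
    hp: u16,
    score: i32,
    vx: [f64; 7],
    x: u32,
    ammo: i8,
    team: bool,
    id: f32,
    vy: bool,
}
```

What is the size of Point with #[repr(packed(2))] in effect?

78

cooldown at 0 (size 4, align 2) → ends 4
hp at 4 (size 2, align 2) → ends 6
score at 6 (size 4, align 2) → ends 10
vx at 10 (size 56, align 2) → ends 66
x at 66 (size 4, align 2) → ends 70
ammo at 70 (size 1, align 1) → ends 71
team at 71 (size 1, align 1) → ends 72
id at 72 (size 4, align 2) → ends 76
vy at 76 (size 1, align 1) → ends 77
tail pad 1 to reach multiple of 2
total 78 bytes, alignment 2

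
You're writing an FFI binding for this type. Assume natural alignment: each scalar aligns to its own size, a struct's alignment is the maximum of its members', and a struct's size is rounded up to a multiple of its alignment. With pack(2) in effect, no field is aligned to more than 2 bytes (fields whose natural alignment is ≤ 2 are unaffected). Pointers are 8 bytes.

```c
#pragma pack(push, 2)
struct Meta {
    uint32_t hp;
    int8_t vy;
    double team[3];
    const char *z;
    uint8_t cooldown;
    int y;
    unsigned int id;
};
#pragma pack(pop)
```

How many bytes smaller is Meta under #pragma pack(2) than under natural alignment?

8

natural layout:
  hp at 0 (size 4, align 4) → ends 4
  vy at 4 (size 1, align 1) → ends 5
  pad 3 to align 8 for team
  team at 8 (size 24, align 8) → ends 32
  z at 32 (size 8, align 8) → ends 40
  cooldown at 40 (size 1, align 1) → ends 41
  pad 3 to align 4 for y
  y at 44 (size 4, align 4) → ends 48
  id at 48 (size 4, align 4) → ends 52
  tail pad 4 to reach multiple of 8
  total 56 bytes, alignment 8
packed(2) layout:
  hp at 0 (size 4, align 2) → ends 4
  vy at 4 (size 1, align 1) → ends 5
  pad 1 to align 2 for team
  team at 6 (size 24, align 2) → ends 30
  z at 30 (size 8, align 2) → ends 38
  cooldown at 38 (size 1, align 1) → ends 39
  pad 1 to align 2 for y
  y at 40 (size 4, align 2) → ends 44
  id at 44 (size 4, align 2) → ends 48
  total 48 bytes, alignment 2
56 − 48 = 8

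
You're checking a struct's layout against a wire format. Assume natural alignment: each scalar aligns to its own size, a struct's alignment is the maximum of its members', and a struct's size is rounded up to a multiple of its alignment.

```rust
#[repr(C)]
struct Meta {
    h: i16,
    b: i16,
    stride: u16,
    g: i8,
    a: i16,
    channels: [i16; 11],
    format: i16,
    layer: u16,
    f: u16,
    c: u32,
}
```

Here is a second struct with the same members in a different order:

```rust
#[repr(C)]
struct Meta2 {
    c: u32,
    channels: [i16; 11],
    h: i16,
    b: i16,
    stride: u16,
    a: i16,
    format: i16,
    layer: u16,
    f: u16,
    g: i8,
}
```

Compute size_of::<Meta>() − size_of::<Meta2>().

@0: h [2B, align 2] → 2
@2: b [2B, align 2] → 4
@4: stride [2B, align 2] → 6
@6: g [1B, align 1] → 7
+1 pad (align 2)
@8: a [2B, align 2] → 10
@10: channels [22B, align 2] → 32
@32: format [2B, align 2] → 34
@34: layer [2B, align 2] → 36
@36: f [2B, align 2] → 38
+2 pad (align 4)
@40: c [4B, align 4] → 44
size 44, align 4
— Meta2 —
@0: c [4B, align 4] → 4
@4: channels [22B, align 2] → 26
@26: h [2B, align 2] → 28
@28: b [2B, align 2] → 30
@30: stride [2B, align 2] → 32
@32: a [2B, align 2] → 34
@34: format [2B, align 2] → 36
@36: layer [2B, align 2] → 38
@38: f [2B, align 2] → 40
@40: g [1B, align 1] → 41
+3 tail pad (align 4)
size 44, align 4
44 − 44 = 0

0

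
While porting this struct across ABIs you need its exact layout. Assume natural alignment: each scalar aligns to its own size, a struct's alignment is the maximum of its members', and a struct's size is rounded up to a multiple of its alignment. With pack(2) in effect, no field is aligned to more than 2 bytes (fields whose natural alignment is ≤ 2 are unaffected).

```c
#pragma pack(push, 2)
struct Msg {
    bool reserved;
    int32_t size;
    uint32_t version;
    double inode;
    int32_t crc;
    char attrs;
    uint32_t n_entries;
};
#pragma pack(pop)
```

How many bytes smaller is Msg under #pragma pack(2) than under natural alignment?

12

natural layout:
  0..1  reserved  (1B, 1-aligned)
  1..4  -- padding (3B)
  4..8  size  (4B, 4-aligned)
  8..12  version  (4B, 4-aligned)
  12..16  -- padding (4B)
  16..24  inode  (8B, 8-aligned)
  24..28  crc  (4B, 4-aligned)
  28..29  attrs  (1B, 1-aligned)
  29..32  -- padding (3B)
  32..36  n_entries  (4B, 4-aligned)
  36..40  -- tail padding (4B)
  sizeof = 40, alignof = 8
packed(2) layout:
  0..1  reserved  (1B, 1-aligned)
  1..2  -- padding (1B)
  2..6  size  (4B, 2-aligned)
  6..10  version  (4B, 2-aligned)
  10..18  inode  (8B, 2-aligned)
  18..22  crc  (4B, 2-aligned)
  22..23  attrs  (1B, 1-aligned)
  23..24  -- padding (1B)
  24..28  n_entries  (4B, 2-aligned)
  sizeof = 28, alignof = 2
40 − 28 = 12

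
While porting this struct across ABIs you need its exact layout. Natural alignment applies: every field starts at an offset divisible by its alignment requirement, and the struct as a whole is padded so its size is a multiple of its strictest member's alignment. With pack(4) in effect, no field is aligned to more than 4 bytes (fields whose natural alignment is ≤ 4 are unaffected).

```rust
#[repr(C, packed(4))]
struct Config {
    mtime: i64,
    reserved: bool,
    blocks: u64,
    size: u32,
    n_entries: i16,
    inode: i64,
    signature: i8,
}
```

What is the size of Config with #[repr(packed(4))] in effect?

mtime at 0 (size 8, align 4) → ends 8
reserved at 8 (size 1, align 1) → ends 9
pad 3 to align 4 for blocks
blocks at 12 (size 8, align 4) → ends 20
size at 20 (size 4, align 4) → ends 24
n_entries at 24 (size 2, align 2) → ends 26
pad 2 to align 4 for inode
inode at 28 (size 8, align 4) → ends 36
signature at 36 (size 1, align 1) → ends 37
tail pad 3 to reach multiple of 4
total 40 bytes, alignment 4

40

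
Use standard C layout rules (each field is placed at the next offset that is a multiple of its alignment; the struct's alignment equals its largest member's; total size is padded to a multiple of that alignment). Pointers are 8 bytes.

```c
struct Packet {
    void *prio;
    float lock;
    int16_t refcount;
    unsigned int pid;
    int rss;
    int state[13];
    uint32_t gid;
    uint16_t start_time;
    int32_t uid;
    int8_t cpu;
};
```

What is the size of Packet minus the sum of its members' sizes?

11

@0: prio [8B, align 8] → 8
@8: lock [4B, align 4] → 12
@12: refcount [2B, align 2] → 14
+2 pad (align 4)
@16: pid [4B, align 4] → 20
@20: rss [4B, align 4] → 24
@24: state [52B, align 4] → 76
@76: gid [4B, align 4] → 80
@80: start_time [2B, align 2] → 82
+2 pad (align 4)
@84: uid [4B, align 4] → 88
@88: cpu [1B, align 1] → 89
+7 tail pad (align 8)
size 96, align 8
data bytes 85, size 96 → padding 11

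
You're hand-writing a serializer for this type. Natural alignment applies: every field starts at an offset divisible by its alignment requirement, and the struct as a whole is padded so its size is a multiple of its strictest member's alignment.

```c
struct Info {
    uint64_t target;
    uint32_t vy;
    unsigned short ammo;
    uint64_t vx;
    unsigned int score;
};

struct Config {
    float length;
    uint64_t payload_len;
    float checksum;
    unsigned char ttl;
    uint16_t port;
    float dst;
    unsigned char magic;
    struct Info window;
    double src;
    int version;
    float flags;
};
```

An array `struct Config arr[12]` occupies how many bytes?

Info: target at 0 (size 8, align 8) → ends 8; vy at 8 (size 4, align 4) → ends 12; ammo at 12 (size 2, align 2) → ends 14; pad 2 to align 8 for vx; vx at 16 (size 8, align 8) → ends 24; score at 24 (size 4, align 4) → ends 28; tail pad 4 to reach multiple of 8; total 32 bytes, alignment 8
length at 0 (size 4, align 4) → ends 4
pad 4 to align 8 for payload_len
payload_len at 8 (size 8, align 8) → ends 16
checksum at 16 (size 4, align 4) → ends 20
ttl at 20 (size 1, align 1) → ends 21
pad 1 to align 2 for port
port at 22 (size 2, align 2) → ends 24
dst at 24 (size 4, align 4) → ends 28
magic at 28 (size 1, align 1) → ends 29
pad 3 to align 8 for window
window at 32 (size 32, align 8) → ends 64
src at 64 (size 8, align 8) → ends 72
version at 72 (size 4, align 4) → ends 76
flags at 76 (size 4, align 4) → ends 80
total 80 bytes, alignment 8
array of 12: 12 × 80 = 960

960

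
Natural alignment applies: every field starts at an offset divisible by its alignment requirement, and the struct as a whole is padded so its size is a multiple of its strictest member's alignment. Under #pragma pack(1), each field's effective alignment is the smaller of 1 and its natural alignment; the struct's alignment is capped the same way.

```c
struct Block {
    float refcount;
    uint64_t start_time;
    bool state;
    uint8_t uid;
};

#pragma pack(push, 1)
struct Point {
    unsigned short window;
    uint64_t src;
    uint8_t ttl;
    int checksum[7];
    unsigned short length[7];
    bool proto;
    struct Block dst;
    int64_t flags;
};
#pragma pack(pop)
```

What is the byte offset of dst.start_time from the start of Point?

Block: @0: refcount [4B, align 4] → 4; +4 pad (align 8); @8: start_time [8B, align 8] → 16; @16: state [1B, align 1] → 17; @17: uid [1B, align 1] → 18; +6 tail pad (align 8); size 24, align 8
@0: window [2B, align 1] → 2
@2: src [8B, align 1] → 10
@10: ttl [1B, align 1] → 11
@11: checksum [28B, align 1] → 39
@39: length [14B, align 1] → 53
@53: proto [1B, align 1] → 54
@54: dst [24B, align 1] → 78
within Block: start_time at 8
54 + 8 = 62

62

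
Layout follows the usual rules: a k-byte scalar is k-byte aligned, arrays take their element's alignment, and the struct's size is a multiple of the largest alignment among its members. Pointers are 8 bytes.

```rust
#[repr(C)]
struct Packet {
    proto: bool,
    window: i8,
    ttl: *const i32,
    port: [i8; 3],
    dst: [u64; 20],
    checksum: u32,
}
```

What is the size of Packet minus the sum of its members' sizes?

15

0..1  proto  (1B, 1-aligned)
1..2  window  (1B, 1-aligned)
2..8  -- padding (6B)
8..16  ttl  (8B, 8-aligned)
16..19  port  (3B, 1-aligned)
19..24  -- padding (5B)
24..184  dst  (160B, 8-aligned)
184..188  checksum  (4B, 4-aligned)
188..192  -- tail padding (4B)
sizeof = 192, alignof = 8
data bytes 177, size 192 → padding 15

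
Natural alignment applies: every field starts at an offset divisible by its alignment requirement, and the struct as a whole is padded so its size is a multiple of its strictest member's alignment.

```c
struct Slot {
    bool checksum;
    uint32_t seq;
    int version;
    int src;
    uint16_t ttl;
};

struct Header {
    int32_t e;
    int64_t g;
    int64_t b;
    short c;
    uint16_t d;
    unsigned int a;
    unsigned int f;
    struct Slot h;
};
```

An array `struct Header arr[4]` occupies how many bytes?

Slot: @0: checksum [1B, align 1] → 1; +3 pad (align 4); @4: seq [4B, align 4] → 8; @8: version [4B, align 4] → 12; @12: src [4B, align 4] → 16; @16: ttl [2B, align 2] → 18; +2 tail pad (align 4); size 20, align 4
@0: e [4B, align 4] → 4
+4 pad (align 8)
@8: g [8B, align 8] → 16
@16: b [8B, align 8] → 24
@24: c [2B, align 2] → 26
@26: d [2B, align 2] → 28
@28: a [4B, align 4] → 32
@32: f [4B, align 4] → 36
@36: h [20B, align 4] → 56
size 56, align 8
array of 4: 4 × 56 = 224

224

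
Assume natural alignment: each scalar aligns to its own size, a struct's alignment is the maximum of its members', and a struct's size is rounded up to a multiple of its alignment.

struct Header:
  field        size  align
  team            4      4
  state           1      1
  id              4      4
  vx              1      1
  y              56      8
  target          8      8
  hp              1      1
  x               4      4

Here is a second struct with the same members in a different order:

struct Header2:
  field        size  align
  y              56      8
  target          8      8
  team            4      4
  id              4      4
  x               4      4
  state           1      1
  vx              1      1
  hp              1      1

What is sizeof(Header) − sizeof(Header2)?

0..4  team  (4B, 4-aligned)
4..5  state  (1B, 1-aligned)
5..8  -- padding (3B)
8..12  id  (4B, 4-aligned)
12..13  vx  (1B, 1-aligned)
13..16  -- padding (3B)
16..72  y  (56B, 8-aligned)
72..80  target  (8B, 8-aligned)
80..81  hp  (1B, 1-aligned)
81..84  -- padding (3B)
84..88  x  (4B, 4-aligned)
sizeof = 88, alignof = 8
— Header2 —
0..56  y  (56B, 8-aligned)
56..64  target  (8B, 8-aligned)
64..68  team  (4B, 4-aligned)
68..72  id  (4B, 4-aligned)
72..76  x  (4B, 4-aligned)
76..77  state  (1B, 1-aligned)
77..78  vx  (1B, 1-aligned)
78..79  hp  (1B, 1-aligned)
79..80  -- tail padding (1B)
sizeof = 80, alignof = 8
88 − 80 = 8

8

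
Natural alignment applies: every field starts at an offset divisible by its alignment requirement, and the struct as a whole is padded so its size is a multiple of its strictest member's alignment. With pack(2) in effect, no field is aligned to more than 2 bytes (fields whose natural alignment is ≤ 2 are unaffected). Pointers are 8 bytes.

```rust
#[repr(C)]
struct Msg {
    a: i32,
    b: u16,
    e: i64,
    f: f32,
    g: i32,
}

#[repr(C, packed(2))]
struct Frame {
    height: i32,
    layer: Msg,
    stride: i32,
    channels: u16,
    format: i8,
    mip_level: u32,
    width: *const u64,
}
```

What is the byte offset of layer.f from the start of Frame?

20

Msg: 0..4  a  (4B, 4-aligned); 4..6  b  (2B, 2-aligned); 6..8  -- padding (2B); 8..16  e  (8B, 8-aligned); 16..20  f  (4B, 4-aligned); 20..24  g  (4B, 4-aligned); sizeof = 24, alignof = 8
0..4  height  (4B, 2-aligned)
4..28  layer  (24B, 2-aligned)
within Msg: f at 16
4 + 16 = 20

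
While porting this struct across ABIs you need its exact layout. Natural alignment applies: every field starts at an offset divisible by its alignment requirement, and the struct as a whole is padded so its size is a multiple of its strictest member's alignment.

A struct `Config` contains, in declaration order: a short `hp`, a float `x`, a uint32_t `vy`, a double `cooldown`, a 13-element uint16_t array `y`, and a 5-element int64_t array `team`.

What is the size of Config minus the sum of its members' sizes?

12

0..2  hp  (2B, 2-aligned)
2..4  -- padding (2B)
4..8  x  (4B, 4-aligned)
8..12  vy  (4B, 4-aligned)
12..16  -- padding (4B)
16..24  cooldown  (8B, 8-aligned)
24..50  y  (26B, 2-aligned)
50..56  -- padding (6B)
56..96  team  (40B, 8-aligned)
sizeof = 96, alignof = 8
data bytes 84, size 96 → padding 12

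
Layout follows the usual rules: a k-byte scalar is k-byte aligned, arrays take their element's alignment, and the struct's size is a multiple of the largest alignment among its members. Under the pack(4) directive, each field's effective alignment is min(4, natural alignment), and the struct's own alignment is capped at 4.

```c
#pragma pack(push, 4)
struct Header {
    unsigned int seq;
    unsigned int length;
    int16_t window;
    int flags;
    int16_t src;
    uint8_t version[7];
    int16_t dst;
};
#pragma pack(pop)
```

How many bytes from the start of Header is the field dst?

26

@0: seq [4B, align 4] → 4
@4: length [4B, align 4] → 8
@8: window [2B, align 2] → 10
+2 pad (align 4)
@12: flags [4B, align 4] → 16
@16: src [2B, align 2] → 18
@18: version [7B, align 1] → 25
+1 pad (align 2)
@26: dst [2B, align 2] → 28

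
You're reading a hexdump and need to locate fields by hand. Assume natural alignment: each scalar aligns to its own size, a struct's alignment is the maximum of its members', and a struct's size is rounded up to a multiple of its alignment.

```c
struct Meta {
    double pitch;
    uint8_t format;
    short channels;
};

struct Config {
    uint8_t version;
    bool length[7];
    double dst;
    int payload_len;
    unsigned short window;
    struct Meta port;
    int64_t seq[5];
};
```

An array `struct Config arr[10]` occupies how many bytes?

800

Meta: pitch at 0 (size 8, align 8) → ends 8; format at 8 (size 1, align 1) → ends 9; pad 1 to align 2 for channels; channels at 10 (size 2, align 2) → ends 12; tail pad 4 to reach multiple of 8; total 16 bytes, alignment 8
version at 0 (size 1, align 1) → ends 1
length at 1 (size 7, align 1) → ends 8
dst at 8 (size 8, align 8) → ends 16
payload_len at 16 (size 4, align 4) → ends 20
window at 20 (size 2, align 2) → ends 22
pad 2 to align 8 for port
port at 24 (size 16, align 8) → ends 40
seq at 40 (size 40, align 8) → ends 80
total 80 bytes, alignment 8
array of 10: 10 × 80 = 800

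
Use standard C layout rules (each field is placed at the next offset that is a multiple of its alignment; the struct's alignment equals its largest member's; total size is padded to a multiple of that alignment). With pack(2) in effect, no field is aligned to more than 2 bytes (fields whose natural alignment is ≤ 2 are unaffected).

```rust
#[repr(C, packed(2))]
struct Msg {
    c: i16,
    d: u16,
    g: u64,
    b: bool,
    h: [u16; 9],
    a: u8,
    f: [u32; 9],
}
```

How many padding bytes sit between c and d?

0

c at 0 (size 2, align 2) → ends 2
d at 2 (size 2, align 2) → ends 4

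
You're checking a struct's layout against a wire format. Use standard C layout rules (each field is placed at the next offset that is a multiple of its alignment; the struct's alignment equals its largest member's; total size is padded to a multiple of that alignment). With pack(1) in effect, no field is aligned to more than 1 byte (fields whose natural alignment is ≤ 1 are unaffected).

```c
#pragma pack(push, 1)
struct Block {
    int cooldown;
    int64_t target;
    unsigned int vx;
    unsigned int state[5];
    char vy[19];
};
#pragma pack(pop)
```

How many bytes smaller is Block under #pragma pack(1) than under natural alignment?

9

natural layout:
  0..4  cooldown  (4B, 4-aligned)
  4..8  -- padding (4B)
  8..16  target  (8B, 8-aligned)
  16..20  vx  (4B, 4-aligned)
  20..40  state  (20B, 4-aligned)
  40..59  vy  (19B, 1-aligned)
  59..64  -- tail padding (5B)
  sizeof = 64, alignof = 8
packed(1) layout:
  0..4  cooldown  (4B, 1-aligned)
  4..12  target  (8B, 1-aligned)
  12..16  vx  (4B, 1-aligned)
  16..36  state  (20B, 1-aligned)
  36..55  vy  (19B, 1-aligned)
  sizeof = 55, alignof = 1
64 − 55 = 9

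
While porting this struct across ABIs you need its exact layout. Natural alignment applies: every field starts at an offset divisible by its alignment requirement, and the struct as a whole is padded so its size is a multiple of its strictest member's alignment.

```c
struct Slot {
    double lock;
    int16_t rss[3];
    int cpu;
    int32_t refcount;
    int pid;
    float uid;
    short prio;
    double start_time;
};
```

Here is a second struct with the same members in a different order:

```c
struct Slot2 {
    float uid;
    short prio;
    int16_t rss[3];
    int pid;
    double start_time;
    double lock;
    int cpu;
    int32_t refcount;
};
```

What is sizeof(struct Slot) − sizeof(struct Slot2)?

0..8  lock  (8B, 8-aligned)
8..14  rss  (6B, 2-aligned)
14..16  -- padding (2B)
16..20  cpu  (4B, 4-aligned)
20..24  refcount  (4B, 4-aligned)
24..28  pid  (4B, 4-aligned)
28..32  uid  (4B, 4-aligned)
32..34  prio  (2B, 2-aligned)
34..40  -- padding (6B)
40..48  start_time  (8B, 8-aligned)
sizeof = 48, alignof = 8
— Slot2 —
0..4  uid  (4B, 4-aligned)
4..6  prio  (2B, 2-aligned)
6..12  rss  (6B, 2-aligned)
12..16  pid  (4B, 4-aligned)
16..24  start_time  (8B, 8-aligned)
24..32  lock  (8B, 8-aligned)
32..36  cpu  (4B, 4-aligned)
36..40  refcount  (4B, 4-aligned)
sizeof = 40, alignof = 8
48 − 40 = 8

8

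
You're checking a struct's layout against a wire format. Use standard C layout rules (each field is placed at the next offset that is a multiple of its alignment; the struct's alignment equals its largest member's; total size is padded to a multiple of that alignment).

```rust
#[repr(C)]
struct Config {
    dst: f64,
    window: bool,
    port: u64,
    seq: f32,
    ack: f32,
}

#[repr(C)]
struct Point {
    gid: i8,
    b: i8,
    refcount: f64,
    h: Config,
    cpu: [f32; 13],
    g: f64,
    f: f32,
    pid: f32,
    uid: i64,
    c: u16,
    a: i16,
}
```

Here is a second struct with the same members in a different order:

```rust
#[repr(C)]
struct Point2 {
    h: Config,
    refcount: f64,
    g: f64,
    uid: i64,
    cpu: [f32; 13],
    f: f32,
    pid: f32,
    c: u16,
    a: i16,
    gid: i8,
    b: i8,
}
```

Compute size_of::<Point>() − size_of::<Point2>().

Config: 0..8  dst  (8B, 8-aligned); 8..9  window  (1B, 1-aligned); 9..16  -- padding (7B); 16..24  port  (8B, 8-aligned); 24..28  seq  (4B, 4-aligned); 28..32  ack  (4B, 4-aligned); sizeof = 32, alignof = 8
0..1  gid  (1B, 1-aligned)
1..2  b  (1B, 1-aligned)
2..8  -- padding (6B)
8..16  refcount  (8B, 8-aligned)
16..48  h  (32B, 8-aligned)
48..100  cpu  (52B, 4-aligned)
100..104  -- padding (4B)
104..112  g  (8B, 8-aligned)
112..116  f  (4B, 4-aligned)
116..120  pid  (4B, 4-aligned)
120..128  uid  (8B, 8-aligned)
128..130  c  (2B, 2-aligned)
130..132  a  (2B, 2-aligned)
132..136  -- tail padding (4B)
sizeof = 136, alignof = 8
— Point2 —
0..32  h  (32B, 8-aligned)
32..40  refcount  (8B, 8-aligned)
40..48  g  (8B, 8-aligned)
48..56  uid  (8B, 8-aligned)
56..108  cpu  (52B, 4-aligned)
108..112  f  (4B, 4-aligned)
112..116  pid  (4B, 4-aligned)
116..118  c  (2B, 2-aligned)
118..120  a  (2B, 2-aligned)
120..121  gid  (1B, 1-aligned)
121..122  b  (1B, 1-aligned)
122..128  -- tail padding (6B)
sizeof = 128, alignof = 8
136 − 128 = 8

8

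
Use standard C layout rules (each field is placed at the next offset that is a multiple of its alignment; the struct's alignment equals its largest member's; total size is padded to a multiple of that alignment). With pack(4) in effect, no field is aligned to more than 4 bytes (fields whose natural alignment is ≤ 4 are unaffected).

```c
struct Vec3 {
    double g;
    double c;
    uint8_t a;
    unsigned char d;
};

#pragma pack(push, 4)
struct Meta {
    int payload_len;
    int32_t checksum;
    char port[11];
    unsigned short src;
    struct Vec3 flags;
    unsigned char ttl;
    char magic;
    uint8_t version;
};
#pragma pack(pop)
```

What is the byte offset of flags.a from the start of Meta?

40

Vec3: g at 0 (size 8, align 8) → ends 8; c at 8 (size 8, align 8) → ends 16; a at 16 (size 1, align 1) → ends 17; d at 17 (size 1, align 1) → ends 18; tail pad 6 to reach multiple of 8; total 24 bytes, alignment 8
payload_len at 0 (size 4, align 4) → ends 4
checksum at 4 (size 4, align 4) → ends 8
port at 8 (size 11, align 1) → ends 19
pad 1 to align 2 for src
src at 20 (size 2, align 2) → ends 22
pad 2 to align 4 for flags
flags at 24 (size 24, align 4) → ends 48
within Vec3: a at 16
24 + 16 = 40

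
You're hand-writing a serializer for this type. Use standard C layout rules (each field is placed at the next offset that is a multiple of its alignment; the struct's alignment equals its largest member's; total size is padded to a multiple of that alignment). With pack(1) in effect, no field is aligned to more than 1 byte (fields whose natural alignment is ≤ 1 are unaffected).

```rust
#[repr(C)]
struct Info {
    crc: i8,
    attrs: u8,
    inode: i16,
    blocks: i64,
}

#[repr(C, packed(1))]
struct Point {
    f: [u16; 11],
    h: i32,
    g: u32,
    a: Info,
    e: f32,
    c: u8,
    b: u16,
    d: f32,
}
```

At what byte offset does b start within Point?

Info: 0..1  crc  (1B, 1-aligned); 1..2  attrs  (1B, 1-aligned); 2..4  inode  (2B, 2-aligned); 4..8  -- padding (4B); 8..16  blocks  (8B, 8-aligned); sizeof = 16, alignof = 8
0..22  f  (22B, 1-aligned)
22..26  h  (4B, 1-aligned)
26..30  g  (4B, 1-aligned)
30..46  a  (16B, 1-aligned)
46..50  e  (4B, 1-aligned)
50..51  c  (1B, 1-aligned)
51..53  b  (2B, 1-aligned)

51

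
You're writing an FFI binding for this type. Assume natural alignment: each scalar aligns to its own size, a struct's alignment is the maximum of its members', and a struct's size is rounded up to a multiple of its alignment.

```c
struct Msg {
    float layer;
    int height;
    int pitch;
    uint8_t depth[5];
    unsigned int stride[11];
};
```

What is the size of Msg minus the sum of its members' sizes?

3

0..4  layer  (4B, 4-aligned)
4..8  height  (4B, 4-aligned)
8..12  pitch  (4B, 4-aligned)
12..17  depth  (5B, 1-aligned)
17..20  -- padding (3B)
20..64  stride  (44B, 4-aligned)
sizeof = 64, alignof = 4
data bytes 61, size 64 → padding 3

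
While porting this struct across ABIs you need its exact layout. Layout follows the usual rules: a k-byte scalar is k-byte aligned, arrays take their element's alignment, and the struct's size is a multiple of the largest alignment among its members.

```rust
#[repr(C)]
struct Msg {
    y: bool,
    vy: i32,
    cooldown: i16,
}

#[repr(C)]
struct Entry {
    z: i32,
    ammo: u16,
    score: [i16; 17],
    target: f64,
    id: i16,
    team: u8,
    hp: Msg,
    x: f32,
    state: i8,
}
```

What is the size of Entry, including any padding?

72

Msg: @0: y [1B, align 1] → 1; +3 pad (align 4); @4: vy [4B, align 4] → 8; @8: cooldown [2B, align 2] → 10; +2 tail pad (align 4); size 12, align 4
@0: z [4B, align 4] → 4
@4: ammo [2B, align 2] → 6
@6: score [34B, align 2] → 40
@40: target [8B, align 8] → 48
@48: id [2B, align 2] → 50
@50: team [1B, align 1] → 51
+1 pad (align 4)
@52: hp [12B, align 4] → 64
@64: x [4B, align 4] → 68
@68: state [1B, align 1] → 69
+3 tail pad (align 8)
size 72, align 8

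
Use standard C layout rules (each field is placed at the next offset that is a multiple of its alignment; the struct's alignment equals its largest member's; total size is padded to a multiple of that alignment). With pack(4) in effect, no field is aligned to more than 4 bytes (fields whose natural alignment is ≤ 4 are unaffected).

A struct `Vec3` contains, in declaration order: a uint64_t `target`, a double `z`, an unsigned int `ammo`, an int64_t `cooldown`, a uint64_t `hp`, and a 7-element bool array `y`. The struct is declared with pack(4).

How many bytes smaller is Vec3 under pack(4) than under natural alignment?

natural layout:
  @0: target [8B, align 8] → 8
  @8: z [8B, align 8] → 16
  @16: ammo [4B, align 4] → 20
  +4 pad (align 8)
  @24: cooldown [8B, align 8] → 32
  @32: hp [8B, align 8] → 40
  @40: y [7B, align 1] → 47
  +1 tail pad (align 8)
  size 48, align 8
packed(4) layout:
  @0: target [8B, align 4] → 8
  @8: z [8B, align 4] → 16
  @16: ammo [4B, align 4] → 20
  @20: cooldown [8B, align 4] → 28
  @28: hp [8B, align 4] → 36
  @36: y [7B, align 1] → 43
  +1 tail pad (align 4)
  size 44, align 4
48 − 44 = 4

4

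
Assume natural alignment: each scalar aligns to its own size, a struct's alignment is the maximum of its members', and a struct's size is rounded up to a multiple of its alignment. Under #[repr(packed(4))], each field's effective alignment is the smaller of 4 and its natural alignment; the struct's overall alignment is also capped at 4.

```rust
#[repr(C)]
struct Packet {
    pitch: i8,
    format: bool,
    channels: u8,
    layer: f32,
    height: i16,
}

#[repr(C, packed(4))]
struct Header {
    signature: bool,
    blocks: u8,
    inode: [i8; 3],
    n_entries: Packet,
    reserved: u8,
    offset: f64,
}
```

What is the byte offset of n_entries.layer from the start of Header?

12

Packet: pitch at 0 (size 1, align 1) → ends 1; format at 1 (size 1, align 1) → ends 2; channels at 2 (size 1, align 1) → ends 3; pad 1 to align 4 for layer; layer at 4 (size 4, align 4) → ends 8; height at 8 (size 2, align 2) → ends 10; tail pad 2 to reach multiple of 4; total 12 bytes, alignment 4
signature at 0 (size 1, align 1) → ends 1
blocks at 1 (size 1, align 1) → ends 2
inode at 2 (size 3, align 1) → ends 5
pad 3 to align 4 for n_entries
n_entries at 8 (size 12, align 4) → ends 20
within Packet: layer at 4
8 + 4 = 12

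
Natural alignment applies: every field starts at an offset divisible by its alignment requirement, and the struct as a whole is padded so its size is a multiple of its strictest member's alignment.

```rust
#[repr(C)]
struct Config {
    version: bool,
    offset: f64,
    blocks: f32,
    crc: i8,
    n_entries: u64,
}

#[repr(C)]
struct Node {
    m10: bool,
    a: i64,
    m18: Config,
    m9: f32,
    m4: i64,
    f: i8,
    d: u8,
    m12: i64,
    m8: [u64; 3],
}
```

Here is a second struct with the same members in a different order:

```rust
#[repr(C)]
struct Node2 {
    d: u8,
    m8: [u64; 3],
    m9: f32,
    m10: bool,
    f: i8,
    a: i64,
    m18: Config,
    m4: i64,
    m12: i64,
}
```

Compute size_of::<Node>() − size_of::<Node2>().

8

Config: version at 0 (size 1, align 1) → ends 1; pad 7 to align 8 for offset; offset at 8 (size 8, align 8) → ends 16; blocks at 16 (size 4, align 4) → ends 20; crc at 20 (size 1, align 1) → ends 21; pad 3 to align 8 for n_entries; n_entries at 24 (size 8, align 8) → ends 32; total 32 bytes, alignment 8
m10 at 0 (size 1, align 1) → ends 1
pad 7 to align 8 for a
a at 8 (size 8, align 8) → ends 16
m18 at 16 (size 32, align 8) → ends 48
m9 at 48 (size 4, align 4) → ends 52
pad 4 to align 8 for m4
m4 at 56 (size 8, align 8) → ends 64
f at 64 (size 1, align 1) → ends 65
d at 65 (size 1, align 1) → ends 66
pad 6 to align 8 for m12
m12 at 72 (size 8, align 8) → ends 80
m8 at 80 (size 24, align 8) → ends 104
total 104 bytes, alignment 8
— Node2 —
d at 0 (size 1, align 1) → ends 1
pad 7 to align 8 for m8
m8 at 8 (size 24, align 8) → ends 32
m9 at 32 (size 4, align 4) → ends 36
m10 at 36 (size 1, align 1) → ends 37
f at 37 (size 1, align 1) → ends 38
pad 2 to align 8 for a
a at 40 (size 8, align 8) → ends 48
m18 at 48 (size 32, align 8) → ends 80
m4 at 80 (size 8, align 8) → ends 88
m12 at 88 (size 8, align 8) → ends 96
total 96 bytes, alignment 8
104 − 96 = 8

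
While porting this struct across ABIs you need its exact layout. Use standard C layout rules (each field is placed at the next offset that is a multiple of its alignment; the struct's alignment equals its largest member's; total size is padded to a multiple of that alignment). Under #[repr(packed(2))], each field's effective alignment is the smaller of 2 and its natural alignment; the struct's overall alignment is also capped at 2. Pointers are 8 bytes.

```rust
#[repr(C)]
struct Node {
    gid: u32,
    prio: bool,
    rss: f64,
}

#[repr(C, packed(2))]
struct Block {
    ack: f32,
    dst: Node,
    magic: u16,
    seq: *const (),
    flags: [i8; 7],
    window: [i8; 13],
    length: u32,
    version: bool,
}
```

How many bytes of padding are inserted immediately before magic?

Node: @0: gid [4B, align 4] → 4; @4: prio [1B, align 1] → 5; +3 pad (align 8); @8: rss [8B, align 8] → 16; size 16, align 8
@0: ack [4B, align 2] → 4
@4: dst [16B, align 2] → 20
@20: magic [2B, align 2] → 22

0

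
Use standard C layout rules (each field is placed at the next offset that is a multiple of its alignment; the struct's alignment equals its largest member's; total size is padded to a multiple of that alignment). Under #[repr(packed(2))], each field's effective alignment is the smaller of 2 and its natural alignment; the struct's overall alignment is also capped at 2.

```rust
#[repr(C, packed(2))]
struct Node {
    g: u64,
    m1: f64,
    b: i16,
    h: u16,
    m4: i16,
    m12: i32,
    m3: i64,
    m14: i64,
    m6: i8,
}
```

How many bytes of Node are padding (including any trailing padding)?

1

g at 0 (size 8, align 2) → ends 8
m1 at 8 (size 8, align 2) → ends 16
b at 16 (size 2, align 2) → ends 18
h at 18 (size 2, align 2) → ends 20
m4 at 20 (size 2, align 2) → ends 22
m12 at 22 (size 4, align 2) → ends 26
m3 at 26 (size 8, align 2) → ends 34
m14 at 34 (size 8, align 2) → ends 42
m6 at 42 (size 1, align 1) → ends 43
tail pad 1 to reach multiple of 2
total 44 bytes, alignment 2
data bytes 43, size 44 → padding 1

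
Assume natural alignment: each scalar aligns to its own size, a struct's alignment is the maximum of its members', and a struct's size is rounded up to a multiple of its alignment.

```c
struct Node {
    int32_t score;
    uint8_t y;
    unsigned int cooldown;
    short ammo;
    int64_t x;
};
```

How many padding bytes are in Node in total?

0..4  score  (4B, 4-aligned)
4..5  y  (1B, 1-aligned)
5..8  -- padding (3B)
8..12  cooldown  (4B, 4-aligned)
12..14  ammo  (2B, 2-aligned)
14..16  -- padding (2B)
16..24  x  (8B, 8-aligned)
sizeof = 24, alignof = 8
data bytes 19, size 24 → padding 5

5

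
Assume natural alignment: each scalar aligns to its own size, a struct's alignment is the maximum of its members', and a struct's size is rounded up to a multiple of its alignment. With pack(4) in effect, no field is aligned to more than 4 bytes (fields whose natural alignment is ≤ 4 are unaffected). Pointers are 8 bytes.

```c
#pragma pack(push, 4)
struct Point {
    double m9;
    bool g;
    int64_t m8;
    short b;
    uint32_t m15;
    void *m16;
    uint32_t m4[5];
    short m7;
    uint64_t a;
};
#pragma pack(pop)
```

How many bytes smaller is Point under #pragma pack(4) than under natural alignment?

natural layout:
  0..8  m9  (8B, 8-aligned)
  8..9  g  (1B, 1-aligned)
  9..16  -- padding (7B)
  16..24  m8  (8B, 8-aligned)
  24..26  b  (2B, 2-aligned)
  26..28  -- padding (2B)
  28..32  m15  (4B, 4-aligned)
  32..40  m16  (8B, 8-aligned)
  40..60  m4  (20B, 4-aligned)
  60..62  m7  (2B, 2-aligned)
  62..64  -- padding (2B)
  64..72  a  (8B, 8-aligned)
  sizeof = 72, alignof = 8
packed(4) layout:
  0..8  m9  (8B, 4-aligned)
  8..9  g  (1B, 1-aligned)
  9..12  -- padding (3B)
  12..20  m8  (8B, 4-aligned)
  20..22  b  (2B, 2-aligned)
  22..24  -- padding (2B)
  24..28  m15  (4B, 4-aligned)
  28..36  m16  (8B, 4-aligned)
  36..56  m4  (20B, 4-aligned)
  56..58  m7  (2B, 2-aligned)
  58..60  -- padding (2B)
  60..68  a  (8B, 4-aligned)
  sizeof = 68, alignof = 4
72 − 68 = 4

4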